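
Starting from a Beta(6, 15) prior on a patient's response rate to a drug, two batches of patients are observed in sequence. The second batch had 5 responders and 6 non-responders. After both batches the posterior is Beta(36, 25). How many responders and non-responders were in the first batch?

Because Beta–binomial updating is additive in the counts, the combined data contributed (α_post−α_prior, β_post−β_prior) successes and failures.
Total across both batches: 36−6=30 responders, 25−15=10 non-responders.
Subtract the second batch: 30−5=25 responders and 10−6=4 non-responders.

25 responders and 4 non-responders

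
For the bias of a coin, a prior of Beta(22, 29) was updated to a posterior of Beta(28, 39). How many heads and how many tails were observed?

A Beta(α, β) prior with s successes and f failures in binomial data gives a Beta(α+s, β+f) posterior.
So s = 28 − 22 = 6 and f = 39 − 29 = 10.

6 heads and 10 tails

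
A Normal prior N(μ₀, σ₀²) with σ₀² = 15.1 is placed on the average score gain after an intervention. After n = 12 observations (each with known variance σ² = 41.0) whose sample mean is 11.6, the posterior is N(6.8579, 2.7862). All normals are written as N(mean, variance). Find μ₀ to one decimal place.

With known observation variance, the Normal–Normal posterior has precision τ_n = τ₀ + n/σ² and mean μ_n = (τ₀μ₀ + (n/σ²)x̄)/τ_n.
Here τ₀ = 1/15.1 = 0.066225 and τ_data = 12/41.0 = 0.292683, so τ_n = 0.358908.
Rearranging for μ₀: μ₀ = (μ_n·τ_n − τ_data·x̄)/τ₀ = (6.8579·0.358908 − 0.292683·11.6) / 0.066225 = -0.933768/0.066225 ≈ -14.1.

μ₀ = -14.1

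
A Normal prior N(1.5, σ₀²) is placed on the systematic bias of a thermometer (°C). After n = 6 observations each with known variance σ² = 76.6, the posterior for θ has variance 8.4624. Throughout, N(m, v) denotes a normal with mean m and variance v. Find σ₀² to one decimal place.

σ₀² = 25.1

For the Normal–Normal model with known σ², precisions add: τ_n = τ₀ + n/σ².
So 1/σ₀² = 1/8.4624 − 6/76.6 = 0.118170 − 0.078329 = 0.039841.
Hence σ₀² = 1/0.039841 ≈ 25.1.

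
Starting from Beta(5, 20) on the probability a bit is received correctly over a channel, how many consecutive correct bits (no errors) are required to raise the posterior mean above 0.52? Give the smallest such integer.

k = 17

After k correct bits and 0 errors the posterior is Beta(5+k, 20), with mean (5+k)/(5+20+k).
Set (5+k)/(25+k) > 0.52 and solve: k > (0.52·25 − 5)/(1 − 0.52) = 16.667.
The smallest integer exceeding 16.667 is 17.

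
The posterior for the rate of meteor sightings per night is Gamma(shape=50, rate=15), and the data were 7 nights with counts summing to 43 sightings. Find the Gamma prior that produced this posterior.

Gamma(shape=7, rate=8)

A Gamma(α, β) prior (rate parametrization) on a Poisson rate with n observations summing to S gives posterior Gamma(α+S, β+n).
So α = 50 − 43 = 7 and β = 15 − 7 = 8.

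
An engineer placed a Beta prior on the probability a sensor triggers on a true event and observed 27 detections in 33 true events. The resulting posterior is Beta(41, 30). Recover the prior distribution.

Under Beta–binomial conjugacy the posterior parameters are (a+s, b+f).
So a = 41 − 27 = 14 and b = 30 − 6 = 24.

Beta(14, 24)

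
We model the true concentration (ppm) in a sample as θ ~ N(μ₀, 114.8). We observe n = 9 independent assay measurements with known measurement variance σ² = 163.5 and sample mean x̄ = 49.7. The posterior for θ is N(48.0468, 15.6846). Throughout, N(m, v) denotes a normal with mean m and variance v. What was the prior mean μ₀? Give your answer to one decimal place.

μ₀ = 37.6

The posterior mean is a precision-weighted average: μ_n = (τ₀μ₀ + τ_data·x̄)/(τ₀+τ_data), with τ₀=1/σ₀² and τ_data=n/σ².
Here τ₀ = 1/114.8 = 0.008711 and τ_data = 9/163.5 = 0.055046, so τ_n = 0.063757.
Rearranging for μ₀: μ₀ = (μ_n·τ_n − τ_data·x̄)/τ₀ = (48.0468·0.063757 − 0.055046·49.7) / 0.008711 = 0.327534/0.008711 ≈ 37.6.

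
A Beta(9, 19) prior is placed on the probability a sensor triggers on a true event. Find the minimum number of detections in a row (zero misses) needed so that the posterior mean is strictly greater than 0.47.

After k detections and 0 misses the posterior is Beta(9+k, 19), with mean (9+k)/(9+19+k).
Set (9+k)/(28+k) > 0.47 and solve: k > (0.47·28 − 9)/(1 − 0.47) = 7.849.
The smallest integer exceeding 7.849 is 8.

k = 8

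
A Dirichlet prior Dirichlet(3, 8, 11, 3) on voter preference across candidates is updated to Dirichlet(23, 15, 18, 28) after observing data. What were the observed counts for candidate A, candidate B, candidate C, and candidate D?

For a Dirichlet(α) prior with multinomial counts c, the posterior is Dirichlet(α + c) componentwise.
Counts are posterior − prior componentwise: 23−3=20, 15−8=7, 18−11=7, 28−3=25.

counts (20, 7, 7, 25)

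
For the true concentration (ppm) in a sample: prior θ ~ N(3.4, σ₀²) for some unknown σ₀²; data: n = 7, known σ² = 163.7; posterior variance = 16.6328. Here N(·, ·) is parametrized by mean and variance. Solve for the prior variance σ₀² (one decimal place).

Posterior precision equals prior precision plus data precision: 1/σ_n² = 1/σ₀² + n/σ².
So 1/σ₀² = 1/16.6328 − 7/163.7 = 0.060122 − 0.042761 = 0.017361.
Hence σ₀² = 1/0.017361 ≈ 57.6.

σ₀² = 57.6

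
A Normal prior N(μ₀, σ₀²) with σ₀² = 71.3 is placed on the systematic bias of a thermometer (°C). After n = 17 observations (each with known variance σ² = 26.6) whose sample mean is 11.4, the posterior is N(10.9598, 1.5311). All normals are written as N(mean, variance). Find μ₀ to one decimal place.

μ₀ = -9.1

The posterior mean is a precision-weighted average: μ_n = (τ₀μ₀ + τ_data·x̄)/(τ₀+τ_data), with τ₀=1/σ₀² and τ_data=n/σ².
Here τ₀ = 1/71.3 = 0.014025 and τ_data = 17/26.6 = 0.639098, so τ_n = 0.653123.
Rearranging for μ₀: μ₀ = (μ_n·τ_n − τ_data·x̄)/τ₀ = (10.9598·0.653123 − 0.639098·11.4) / 0.014025 = -0.127620/0.014025 ≈ -9.1.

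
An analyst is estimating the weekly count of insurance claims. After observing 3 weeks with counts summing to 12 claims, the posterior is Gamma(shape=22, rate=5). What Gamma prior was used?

Gamma(shape=10, rate=2)

A Gamma(α, β) prior (rate parametrization) on a Poisson rate with n observations summing to S gives posterior Gamma(α+S, β+n).
So α = 22 − 12 = 10 and β = 5 − 3 = 2.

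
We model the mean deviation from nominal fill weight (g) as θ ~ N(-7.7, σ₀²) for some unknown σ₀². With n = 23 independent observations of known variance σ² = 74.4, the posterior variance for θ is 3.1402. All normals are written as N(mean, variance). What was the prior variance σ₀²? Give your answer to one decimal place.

Posterior precision equals prior precision plus data precision: 1/σ_n² = 1/σ₀² + n/σ².
So 1/σ₀² = 1/3.1402 − 23/74.4 = 0.318451 − 0.309140 = 0.009311.
Hence σ₀² = 1/0.009311 ≈ 107.4.

σ₀² = 107.4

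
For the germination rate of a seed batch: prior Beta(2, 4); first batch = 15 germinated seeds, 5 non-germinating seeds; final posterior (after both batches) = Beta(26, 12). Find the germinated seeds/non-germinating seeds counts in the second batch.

9 germinated seeds and 3 non-germinating seeds

Sequential conjugate updates are equivalent to a single update on the pooled data, so total successes = posterior α − prior α and total failures = posterior β − prior β.
Total across both batches: 26−2=24 germinated seeds, 12−4=8 non-germinating seeds.
Subtract the first batch: 24−15=9 germinated seeds and 8−5=3 non-germinating seeds.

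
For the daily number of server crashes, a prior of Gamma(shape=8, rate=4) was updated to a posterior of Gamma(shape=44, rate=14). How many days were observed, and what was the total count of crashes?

A Gamma(α, β) prior (rate parametrization) on a Poisson rate with n observations summing to S gives posterior Gamma(α+S, β+n).
Matching: Σxᵢ = 44 − 8 = 36 and n = 14 − 4 = 10.

n = 10 days with total 36 crashes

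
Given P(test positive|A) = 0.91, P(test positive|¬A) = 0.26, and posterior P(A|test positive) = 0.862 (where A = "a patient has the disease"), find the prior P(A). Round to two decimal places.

P(A) = 0.64

In odds form, posterior odds = prior odds × likelihood ratio, so prior odds = posterior odds ÷ LR.
Posterior odds = 0.862/(1−0.862) = 6.2464. LR = 0.91/0.26 = 3.5000.
Prior odds = 6.2464/3.5000 = 1.7847, so P(A) = 1.7847/(1+1.7847) ≈ 0.64.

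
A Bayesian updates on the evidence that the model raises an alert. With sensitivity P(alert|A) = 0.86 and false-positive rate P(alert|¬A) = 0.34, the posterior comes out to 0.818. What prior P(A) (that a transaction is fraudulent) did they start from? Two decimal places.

In odds form, posterior odds = prior odds × likelihood ratio, so prior odds = posterior odds ÷ LR.
Posterior odds = 0.818/(1−0.818) = 4.4945. LR = 0.86/0.34 = 2.5294.
Prior odds = 4.4945/2.5294 = 1.7769, so P(A) = 1.7769/(1+1.7769) ≈ 0.64.

P(A) = 0.64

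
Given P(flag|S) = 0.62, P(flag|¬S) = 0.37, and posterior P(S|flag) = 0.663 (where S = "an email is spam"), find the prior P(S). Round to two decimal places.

Bayes' rule in odds form gives O(S|E) = O(S)·[P(E|S)/P(E|¬S)], hence O(S) = O(S|E)/LR.
Posterior odds = 0.663/(1−0.663) = 1.9674. LR = 0.62/0.37 = 1.6757.
Prior odds = 1.9674/1.6757 = 1.1741, so P(S) = 1.1741/(1+1.1741) ≈ 0.54.

P(S) = 0.54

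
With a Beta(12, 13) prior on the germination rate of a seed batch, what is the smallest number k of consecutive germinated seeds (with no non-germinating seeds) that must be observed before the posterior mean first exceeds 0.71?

k = 20

After k germinated seeds and 0 non-germinating seeds the posterior is Beta(12+k, 13), with mean (12+k)/(12+13+k).
Set (12+k)/(25+k) > 0.71 and solve: k > (0.71·25 − 12)/(1 − 0.71) = 19.828.
The smallest integer exceeding 19.828 is 20.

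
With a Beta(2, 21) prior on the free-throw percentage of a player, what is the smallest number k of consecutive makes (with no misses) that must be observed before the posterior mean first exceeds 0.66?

After k makes and 0 misses the posterior is Beta(2+k, 21), with mean (2+k)/(2+21+k).
Set (2+k)/(23+k) > 0.66 and solve: k > (0.66·23 − 2)/(1 − 0.66) = 38.765.
The smallest integer exceeding 38.765 is 39.

k = 39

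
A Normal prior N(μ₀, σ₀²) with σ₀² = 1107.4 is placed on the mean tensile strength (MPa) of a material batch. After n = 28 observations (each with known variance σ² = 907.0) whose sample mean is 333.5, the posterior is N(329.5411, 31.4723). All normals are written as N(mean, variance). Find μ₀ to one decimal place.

μ₀ = 194.2

With known observation variance, the Normal–Normal posterior has precision τ_n = τ₀ + n/σ² and mean μ_n = (τ₀μ₀ + (n/σ²)x̄)/τ_n.
Here τ₀ = 1/1107.4 = 0.000903 and τ_data = 28/907.0 = 0.030871, so τ_n = 0.031774.
Rearranging for μ₀: μ₀ = (μ_n·τ_n − τ_data·x̄)/τ₀ = (329.5411·0.031774 − 0.030871·333.5) / 0.000903 = 0.175360/0.000903 ≈ 194.2.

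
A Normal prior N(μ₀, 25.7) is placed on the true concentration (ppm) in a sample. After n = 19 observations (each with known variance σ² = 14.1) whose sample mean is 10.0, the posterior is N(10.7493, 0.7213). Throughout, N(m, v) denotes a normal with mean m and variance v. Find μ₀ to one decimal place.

μ₀ = 36.7

With known observation variance, the Normal–Normal posterior has precision τ_n = τ₀ + n/σ² and mean μ_n = (τ₀μ₀ + (n/σ²)x̄)/τ_n.
Here τ₀ = 1/25.7 = 0.038911 and τ_data = 19/14.1 = 1.347518, so τ_n = 1.386429.
Rearranging for μ₀: μ₀ = (μ_n·τ_n − τ_data·x̄)/τ₀ = (10.7493·1.386429 − 1.347518·10.0) / 0.038911 = 1.427961/0.038911 ≈ 36.7.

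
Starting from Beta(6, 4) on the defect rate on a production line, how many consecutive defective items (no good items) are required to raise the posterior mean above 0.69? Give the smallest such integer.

After k defective items and 0 good items the posterior is Beta(6+k, 4), with mean (6+k)/(6+4+k).
Set (6+k)/(10+k) > 0.69 and solve: k > (0.69·10 − 6)/(1 − 0.69) = 2.903.
The smallest integer exceeding 2.903 is 3, and checking k=3: (9)/(13) = 0.6923 > 0.69.

k = 3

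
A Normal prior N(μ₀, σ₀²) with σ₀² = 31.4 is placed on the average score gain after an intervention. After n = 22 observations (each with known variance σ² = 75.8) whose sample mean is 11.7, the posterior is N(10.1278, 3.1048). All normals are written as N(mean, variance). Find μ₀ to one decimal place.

The posterior mean is a precision-weighted average: μ_n = (τ₀μ₀ + τ_data·x̄)/(τ₀+τ_data), with τ₀=1/σ₀² and τ_data=n/σ².
Here τ₀ = 1/31.4 = 0.031847 and τ_data = 22/75.8 = 0.290237, so τ_n = 0.322084.
Rearranging for μ₀: μ₀ = (μ_n·τ_n − τ_data·x̄)/τ₀ = (10.1278·0.322084 − 0.290237·11.7) / 0.031847 = -0.133771/0.031847 ≈ -4.2.

μ₀ = -4.2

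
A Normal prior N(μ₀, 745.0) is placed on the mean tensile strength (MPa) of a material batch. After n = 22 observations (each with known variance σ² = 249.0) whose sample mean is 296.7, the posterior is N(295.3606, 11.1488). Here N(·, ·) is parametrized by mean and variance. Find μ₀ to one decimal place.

With known observation variance, the Normal–Normal posterior has precision τ_n = τ₀ + n/σ² and mean μ_n = (τ₀μ₀ + (n/σ²)x̄)/τ_n.
Here τ₀ = 1/745.0 = 0.001342 and τ_data = 22/249.0 = 0.088353, so τ_n = 0.089695.
Rearranging for μ₀: μ₀ = (μ_n·τ_n − τ_data·x̄)/τ₀ = (295.3606·0.089695 − 0.088353·296.7) / 0.001342 = 0.278034/0.001342 ≈ 207.2.

μ₀ = 207.2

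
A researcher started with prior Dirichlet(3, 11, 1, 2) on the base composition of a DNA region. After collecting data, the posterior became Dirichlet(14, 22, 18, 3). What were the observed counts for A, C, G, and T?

For a Dirichlet(α) prior with multinomial counts c, the posterior is Dirichlet(α + c) componentwise.
Counts are posterior − prior componentwise: 14−3=11, 22−11=11, 18−1=17, 3−2=1.

counts (11, 11, 17, 1)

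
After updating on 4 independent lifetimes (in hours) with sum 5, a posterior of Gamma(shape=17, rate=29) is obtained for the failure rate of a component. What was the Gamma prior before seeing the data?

Gamma–exponential conjugacy: posterior shape = α + n, posterior rate = β + Σtᵢ.
So α = 17 − 4 = 13 and β = 29 − 5 = 24.

Gamma(shape=13, rate=24)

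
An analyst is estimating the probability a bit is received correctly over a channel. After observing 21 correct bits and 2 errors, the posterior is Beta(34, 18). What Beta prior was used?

A Beta(a, b) prior with s successes and f failures in binomial data gives a Beta(a+s, b+f) posterior.
So a = 34 − 21 = 13 and b = 18 − 2 = 16.

Beta(13, 16)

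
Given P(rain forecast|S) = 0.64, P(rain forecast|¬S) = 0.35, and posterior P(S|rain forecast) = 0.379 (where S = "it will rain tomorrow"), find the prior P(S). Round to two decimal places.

In odds form, posterior odds = prior odds × likelihood ratio, so prior odds = posterior odds ÷ LR.
Posterior odds = 0.379/(1−0.379) = 0.6103. LR = 0.64/0.35 = 1.8286.
Prior odds = 0.6103/1.8286 = 0.3338, so P(S) = 0.3338/(1+0.3338) ≈ 0.25.

P(S) = 0.25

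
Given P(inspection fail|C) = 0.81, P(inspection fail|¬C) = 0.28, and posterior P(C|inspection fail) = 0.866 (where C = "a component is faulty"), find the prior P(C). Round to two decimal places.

Bayes' rule in odds form gives O(C|E) = O(C)·[P(E|C)/P(E|¬C)], hence O(C) = O(C|E)/LR.
Posterior odds = 0.866/(1−0.866) = 6.4627. LR = 0.81/0.28 = 2.8929.
Prior odds = 6.4627/2.8929 = 2.2340, so P(C) = 2.2340/(1+2.2340) ≈ 0.69.

P(C) = 0.69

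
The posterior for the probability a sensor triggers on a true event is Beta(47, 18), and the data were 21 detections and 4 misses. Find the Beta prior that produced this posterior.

Beta(26, 14)

Beta is conjugate to the binomial likelihood: posterior = Beta(a+s, b+f).
Subtract the data counts: 47−21=26, 18−4=14.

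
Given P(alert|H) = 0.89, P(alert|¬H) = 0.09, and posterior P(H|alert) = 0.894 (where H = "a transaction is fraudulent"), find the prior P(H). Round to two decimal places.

P(H) = 0.46

Bayes' rule in odds form gives O(H|E) = O(H)·[P(E|H)/P(E|¬H)], hence O(H) = O(H|E)/LR.
Posterior odds = 0.894/(1−0.894) = 8.4340. LR = 0.89/0.09 = 9.8889.
Prior odds = 8.4340/9.8889 = 0.8529, so P(H) = 0.8529/(1+0.8529) ≈ 0.46.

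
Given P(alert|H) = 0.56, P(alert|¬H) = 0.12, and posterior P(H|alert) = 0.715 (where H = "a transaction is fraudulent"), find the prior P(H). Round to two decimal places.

Bayes' rule in odds form gives O(H|E) = O(H)·[P(E|H)/P(E|¬H)], hence O(H) = O(H|E)/LR.
Posterior odds = 0.715/(1−0.715) = 2.5088. LR = 0.56/0.12 = 4.6667.
Prior odds = 2.5088/4.6667 = 0.5376, so P(H) = 0.5376/(1+0.5376) ≈ 0.35.

P(H) = 0.35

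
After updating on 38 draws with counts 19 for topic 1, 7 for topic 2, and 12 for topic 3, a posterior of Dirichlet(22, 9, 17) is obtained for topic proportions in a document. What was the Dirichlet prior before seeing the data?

For a Dirichlet(α) prior with multinomial counts c, the posterior is Dirichlet(α + c) componentwise.
Subtract each count from the matching posterior parameter: 22−19=3, 9−7=2, 17−12=5.

Dirichlet(3, 2, 5)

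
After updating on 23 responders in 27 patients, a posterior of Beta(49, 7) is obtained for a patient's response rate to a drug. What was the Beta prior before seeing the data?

Beta(26, 3)

Under Beta–binomial conjugacy the posterior parameters are (α+s, β+f).
So α = 49 − 23 = 26 and β = 7 − 4 = 3.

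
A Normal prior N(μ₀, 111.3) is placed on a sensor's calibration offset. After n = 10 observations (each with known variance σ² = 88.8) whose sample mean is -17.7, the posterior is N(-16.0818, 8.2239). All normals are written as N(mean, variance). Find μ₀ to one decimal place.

μ₀ = 4.2

The posterior mean is a precision-weighted average: μ_n = (τ₀μ₀ + τ_data·x̄)/(τ₀+τ_data), with τ₀=1/σ₀² and τ_data=n/σ².
Here τ₀ = 1/111.3 = 0.008985 and τ_data = 10/88.8 = 0.112613, so τ_n = 0.121598.
Rearranging for μ₀: μ₀ = (μ_n·τ_n − τ_data·x̄)/τ₀ = (-16.0818·0.121598 − 0.112613·-17.7) / 0.008985 = 0.037735/0.008985 ≈ 4.2.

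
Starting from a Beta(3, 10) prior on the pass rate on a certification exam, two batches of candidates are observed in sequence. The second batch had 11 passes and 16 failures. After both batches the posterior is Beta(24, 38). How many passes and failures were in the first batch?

Because Beta–binomial updating is additive in the counts, the combined data contributed (α_post−α_prior, β_post−β_prior) successes and failures.
Total across both batches: 24−3=21 passes, 38−10=28 failures.
Subtract the second batch: 21−11=10 passes and 28−16=12 failures.

10 passes and 12 failures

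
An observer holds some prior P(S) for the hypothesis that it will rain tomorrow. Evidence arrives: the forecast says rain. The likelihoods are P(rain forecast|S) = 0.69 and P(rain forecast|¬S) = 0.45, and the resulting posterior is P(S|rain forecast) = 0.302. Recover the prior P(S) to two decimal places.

Bayes' rule in odds form gives O(S|E) = O(S)·[P(E|S)/P(E|¬S)], hence O(S) = O(S|E)/LR.
Posterior odds = 0.302/(1−0.302) = 0.4327. LR = 0.69/0.45 = 1.5333.
Prior odds = 0.4327/1.5333 = 0.2822, so P(S) = 0.2822/(1+0.2822) ≈ 0.22.

P(S) = 0.22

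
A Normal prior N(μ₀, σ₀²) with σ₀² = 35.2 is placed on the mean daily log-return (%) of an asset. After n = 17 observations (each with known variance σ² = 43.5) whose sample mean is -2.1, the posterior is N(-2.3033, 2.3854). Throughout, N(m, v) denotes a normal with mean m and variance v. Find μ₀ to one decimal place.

The posterior mean is a precision-weighted average: μ_n = (τ₀μ₀ + τ_data·x̄)/(τ₀+τ_data), with τ₀=1/σ₀² and τ_data=n/σ².
Here τ₀ = 1/35.2 = 0.028409 and τ_data = 17/43.5 = 0.390805, so τ_n = 0.419214.
Rearranging for μ₀: μ₀ = (μ_n·τ_n − τ_data·x̄)/τ₀ = (-2.3033·0.419214 − 0.390805·-2.1) / 0.028409 = -0.144885/0.028409 ≈ -5.1.

μ₀ = -5.1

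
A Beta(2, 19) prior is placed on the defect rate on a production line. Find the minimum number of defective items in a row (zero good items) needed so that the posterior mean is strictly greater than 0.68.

k = 39

After k defective items and 0 good items the posterior is Beta(2+k, 19), with mean (2+k)/(2+19+k).
Set (2+k)/(21+k) > 0.68 and solve: k > (0.68·21 − 2)/(1 − 0.68) = 38.375.
The smallest integer exceeding 38.375 is 39, and checking k=39: (41)/(60) = 0.6833 > 0.68.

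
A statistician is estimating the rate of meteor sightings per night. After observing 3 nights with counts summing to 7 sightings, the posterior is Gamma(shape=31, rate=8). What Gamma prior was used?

Gamma(shape=24, rate=5)

A Gamma(α, β) prior (rate parametrization) on a Poisson rate with n observations summing to S gives posterior Gamma(α+S, β+n).
So α = 31 − 7 = 24 and β = 8 − 3 = 5.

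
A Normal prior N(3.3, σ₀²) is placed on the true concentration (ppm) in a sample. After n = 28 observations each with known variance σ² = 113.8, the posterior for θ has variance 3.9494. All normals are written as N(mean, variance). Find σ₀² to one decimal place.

σ₀² = 139.7

For the Normal–Normal model with known σ², precisions add: τ_n = τ₀ + n/σ².
So 1/σ₀² = 1/3.9494 − 28/113.8 = 0.253203 − 0.246046 = 0.007157.
Hence σ₀² = 1/0.007157 ≈ 139.7.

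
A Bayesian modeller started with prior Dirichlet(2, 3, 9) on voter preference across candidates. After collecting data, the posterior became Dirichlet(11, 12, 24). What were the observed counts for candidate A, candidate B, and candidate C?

For a Dirichlet(α) prior with multinomial counts c, the posterior is Dirichlet(α + c) componentwise.
Counts are posterior − prior componentwise: 11−2=9, 12−3=9, 24−9=15.

counts (9, 9, 15)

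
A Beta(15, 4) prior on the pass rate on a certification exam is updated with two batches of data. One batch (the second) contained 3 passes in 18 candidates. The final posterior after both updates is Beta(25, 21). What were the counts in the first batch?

Sequential conjugate updates are equivalent to a single update on the pooled data, so total successes = posterior α − prior α and total failures = posterior β − prior β.
Total across both batches: 25−15=10 passes, 21−4=17 failures.
Subtract the second batch: 10−3=7 passes and 17−15=2 failures.

7 passes and 2 failures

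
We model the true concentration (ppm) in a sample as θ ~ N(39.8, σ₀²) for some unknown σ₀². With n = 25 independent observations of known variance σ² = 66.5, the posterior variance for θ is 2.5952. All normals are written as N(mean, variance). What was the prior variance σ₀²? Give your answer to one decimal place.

For the Normal–Normal model with known σ², precisions add: τ_n = τ₀ + n/σ².
So 1/σ₀² = 1/2.5952 − 25/66.5 = 0.385327 − 0.375940 = 0.009387.
Hence σ₀² = 1/0.009387 ≈ 106.5.

σ₀² = 106.5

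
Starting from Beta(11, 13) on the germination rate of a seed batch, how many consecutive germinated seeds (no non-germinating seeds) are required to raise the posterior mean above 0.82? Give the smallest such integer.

k = 49

After k germinated seeds and 0 non-germinating seeds the posterior is Beta(11+k, 13), with mean (11+k)/(11+13+k).
Set (11+k)/(24+k) > 0.82 and solve: k > (0.82·24 − 11)/(1 − 0.82) = 48.222.
The smallest integer exceeding 48.222 is 49, and checking k=49: (60)/(73) = 0.8219 > 0.82.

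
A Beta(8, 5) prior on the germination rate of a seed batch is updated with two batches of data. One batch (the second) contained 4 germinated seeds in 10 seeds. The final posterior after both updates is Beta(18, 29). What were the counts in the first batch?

6 germinated seeds and 18 non-germinating seeds

Sequential conjugate updates are equivalent to a single update on the pooled data, so total successes = posterior α − prior α and total failures = posterior β − prior β.
Total across both batches: 18−8=10 germinated seeds, 29−5=24 non-germinating seeds.
Subtract the second batch: 10−4=6 germinated seeds and 24−6=18 non-germinating seeds.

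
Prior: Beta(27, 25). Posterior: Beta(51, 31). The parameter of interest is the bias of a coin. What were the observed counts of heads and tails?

24 heads and 6 tails

A Beta(α, β) prior with s successes and f failures in binomial data gives a Beta(α+s, β+f) posterior.
So s = 51 − 27 = 24 and f = 31 − 25 = 6.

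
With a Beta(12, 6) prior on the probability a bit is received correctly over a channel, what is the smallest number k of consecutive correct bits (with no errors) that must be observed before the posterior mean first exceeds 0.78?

k = 10

After k correct bits and 0 errors the posterior is Beta(12+k, 6), with mean (12+k)/(12+6+k).
Set (12+k)/(18+k) > 0.78 and solve: k > (0.78·18 − 12)/(1 − 0.78) = 9.273.
The smallest integer exceeding 9.273 is 10, and checking k=10: (22)/(28) = 0.7857 > 0.78.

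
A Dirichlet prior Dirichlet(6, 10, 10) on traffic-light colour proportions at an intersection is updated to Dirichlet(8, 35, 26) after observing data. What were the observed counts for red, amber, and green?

counts (2, 25, 16)

For a Dirichlet(α) prior with multinomial counts c, the posterior is Dirichlet(α + c) componentwise.
Counts are posterior − prior componentwise: 8−6=2, 35−10=25, 26−10=16.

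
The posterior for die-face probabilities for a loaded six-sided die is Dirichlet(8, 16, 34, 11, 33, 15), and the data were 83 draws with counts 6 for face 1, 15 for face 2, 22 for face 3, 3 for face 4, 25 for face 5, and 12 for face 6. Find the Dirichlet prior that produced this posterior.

For a Dirichlet(α) prior with multinomial counts c, the posterior is Dirichlet(α + c) componentwise.
Subtract each count from the matching posterior parameter: 8−6=2, 16−15=1, 34−22=12, 11−3=8, 33−25=8, 15−12=3.

Dirichlet(2, 1, 12, 8, 8, 3)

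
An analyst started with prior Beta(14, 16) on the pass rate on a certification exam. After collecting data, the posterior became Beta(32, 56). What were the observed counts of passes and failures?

Beta is conjugate to the binomial likelihood: posterior = Beta(α+s, β+f).
Match parameters: s=32−14=18, f=56−16=40.

18 passes and 40 failures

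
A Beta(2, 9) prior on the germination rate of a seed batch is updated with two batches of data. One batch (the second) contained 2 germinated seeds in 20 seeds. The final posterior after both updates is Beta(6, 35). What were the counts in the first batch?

2 germinated seeds and 8 non-germinating seeds

Because Beta–binomial updating is additive in the counts, the combined data contributed (α_post−α_prior, β_post−β_prior) successes and failures.
Total across both batches: 6−2=4 germinated seeds, 35−9=26 non-germinating seeds.
Subtract the second batch: 4−2=2 germinated seeds and 26−18=8 non-germinating seeds.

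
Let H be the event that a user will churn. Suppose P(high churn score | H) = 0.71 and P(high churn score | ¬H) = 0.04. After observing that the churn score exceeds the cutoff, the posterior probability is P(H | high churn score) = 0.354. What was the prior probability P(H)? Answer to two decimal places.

P(H) = 0.03

In odds form, posterior odds = prior odds × likelihood ratio, so prior odds = posterior odds ÷ LR.
Posterior odds = 0.354/(1−0.354) = 0.5480. LR = 0.71/0.04 = 17.7500.
Prior odds = 0.5480/17.7500 = 0.0309, so P(H) = 0.0309/(1+0.0309) ≈ 0.03.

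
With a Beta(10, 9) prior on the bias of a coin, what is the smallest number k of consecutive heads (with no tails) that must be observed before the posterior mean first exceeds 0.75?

k = 18

After k heads and 0 tails the posterior is Beta(10+k, 9), with mean (10+k)/(10+9+k).
Set (10+k)/(19+k) > 0.75 and solve: k > (0.75·19 − 10)/(1 − 0.75) = 17.000.
The smallest integer exceeding 17.000 is 18, and checking k=18: (28)/(37) = 0.7568 > 0.75.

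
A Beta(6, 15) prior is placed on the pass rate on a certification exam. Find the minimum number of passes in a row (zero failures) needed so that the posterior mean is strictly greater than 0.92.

After k passes and 0 failures the posterior is Beta(6+k, 15), with mean (6+k)/(6+15+k).
Set (6+k)/(21+k) > 0.92 and solve: k > (0.92·21 − 6)/(1 − 0.92) = 166.500.
The smallest integer exceeding 166.500 is 167.

k = 167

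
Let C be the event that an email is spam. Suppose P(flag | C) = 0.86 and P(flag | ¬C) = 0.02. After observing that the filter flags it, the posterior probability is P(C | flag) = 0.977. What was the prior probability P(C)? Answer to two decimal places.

Bayes' rule in odds form gives O(C|E) = O(C)·[P(E|C)/P(E|¬C)], hence O(C) = O(C|E)/LR.
Posterior odds = 0.977/(1−0.977) = 42.4783. LR = 0.86/0.02 = 43.0000.
Prior odds = 42.4783/43.0000 = 0.9879, so P(C) = 0.9879/(1+0.9879) ≈ 0.50.

P(C) = 0.50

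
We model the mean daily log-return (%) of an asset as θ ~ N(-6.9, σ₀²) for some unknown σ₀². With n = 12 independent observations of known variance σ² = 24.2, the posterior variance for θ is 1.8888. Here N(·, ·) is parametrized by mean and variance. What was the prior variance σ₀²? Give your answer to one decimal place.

For the Normal–Normal model with known σ², precisions add: τ_n = τ₀ + n/σ².
So 1/σ₀² = 1/1.8888 − 12/24.2 = 0.529437 − 0.495868 = 0.033569.
Hence σ₀² = 1/0.033569 ≈ 29.8.

σ₀² = 29.8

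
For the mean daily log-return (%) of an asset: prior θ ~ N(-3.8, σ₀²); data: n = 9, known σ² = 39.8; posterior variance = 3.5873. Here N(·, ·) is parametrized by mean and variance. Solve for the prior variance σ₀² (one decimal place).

For the Normal–Normal model with known σ², precisions add: τ_n = τ₀ + n/σ².
So 1/σ₀² = 1/3.5873 − 9/39.8 = 0.278761 − 0.226131 = 0.052630.
Hence σ₀² = 1/0.052630 ≈ 19.0.

σ₀² = 19.0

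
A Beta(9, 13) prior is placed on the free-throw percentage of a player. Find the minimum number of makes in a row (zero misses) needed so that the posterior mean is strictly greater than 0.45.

After k makes and 0 misses the posterior is Beta(9+k, 13), with mean (9+k)/(9+13+k).
Set (9+k)/(22+k) > 0.45 and solve: k > (0.45·22 − 9)/(1 − 0.45) = 1.636.
The smallest integer exceeding 1.636 is 2.

k = 2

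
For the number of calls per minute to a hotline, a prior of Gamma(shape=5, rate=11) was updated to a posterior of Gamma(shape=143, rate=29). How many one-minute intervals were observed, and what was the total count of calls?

A Gamma(α, β) prior (rate parametrization) on a Poisson rate with n observations summing to S gives posterior Gamma(α+S, β+n).
Matching: Σxᵢ = 143 − 5 = 138 and n = 29 − 11 = 18.

n = 18 one-minute intervals with total 138 calls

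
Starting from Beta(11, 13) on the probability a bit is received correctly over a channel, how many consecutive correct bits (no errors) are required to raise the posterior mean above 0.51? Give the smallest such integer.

k = 3

After k correct bits and 0 errors the posterior is Beta(11+k, 13), with mean (11+k)/(11+13+k).
Set (11+k)/(24+k) > 0.51 and solve: k > (0.51·24 − 11)/(1 − 0.51) = 2.531.
The smallest integer exceeding 2.531 is 3.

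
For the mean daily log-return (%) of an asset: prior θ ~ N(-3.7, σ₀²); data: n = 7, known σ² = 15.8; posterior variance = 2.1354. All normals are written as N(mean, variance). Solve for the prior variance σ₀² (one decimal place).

Posterior precision equals prior precision plus data precision: 1/σ_n² = 1/σ₀² + n/σ².
So 1/σ₀² = 1/2.1354 − 7/15.8 = 0.468296 − 0.443038 = 0.025258.
Hence σ₀² = 1/0.025258 ≈ 39.6.

σ₀² = 39.6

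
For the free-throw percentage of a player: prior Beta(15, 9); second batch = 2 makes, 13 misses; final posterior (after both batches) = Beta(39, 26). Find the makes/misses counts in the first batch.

Sequential conjugate updates are equivalent to a single update on the pooled data, so total successes = posterior α − prior α and total failures = posterior β − prior β.
Total across both batches: 39−15=24 makes, 26−9=17 misses.
Subtract the second batch: 24−2=22 makes and 17−13=4 misses.

22 makes and 4 misses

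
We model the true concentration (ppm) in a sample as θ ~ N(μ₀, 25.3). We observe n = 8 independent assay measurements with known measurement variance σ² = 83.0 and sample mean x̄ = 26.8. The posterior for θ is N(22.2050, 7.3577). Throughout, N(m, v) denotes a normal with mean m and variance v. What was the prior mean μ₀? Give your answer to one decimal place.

The posterior mean is a precision-weighted average: μ_n = (τ₀μ₀ + τ_data·x̄)/(τ₀+τ_data), with τ₀=1/σ₀² and τ_data=n/σ².
Here τ₀ = 1/25.3 = 0.039526 and τ_data = 8/83.0 = 0.096386, so τ_n = 0.135912.
Rearranging for μ₀: μ₀ = (μ_n·τ_n − τ_data·x̄)/τ₀ = (22.2050·0.135912 − 0.096386·26.8) / 0.039526 = 0.434781/0.039526 ≈ 11.0.

μ₀ = 11.0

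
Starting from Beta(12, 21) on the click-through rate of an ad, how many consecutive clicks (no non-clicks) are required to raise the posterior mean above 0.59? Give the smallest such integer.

k = 19

After k clicks and 0 non-clicks the posterior is Beta(12+k, 21), with mean (12+k)/(12+21+k).
Set (12+k)/(33+k) > 0.59 and solve: k > (0.59·33 − 12)/(1 − 0.59) = 18.220.
The smallest integer exceeding 18.220 is 19, and checking k=19: (31)/(52) = 0.5962 > 0.59.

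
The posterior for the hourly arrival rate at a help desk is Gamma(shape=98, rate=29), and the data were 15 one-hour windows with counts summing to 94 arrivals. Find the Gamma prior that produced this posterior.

Gamma–Poisson conjugacy: posterior shape = α + Σxᵢ, posterior rate = β + n.
So α = 98 − 94 = 4 and β = 29 − 15 = 14.

Gamma(shape=4, rate=14)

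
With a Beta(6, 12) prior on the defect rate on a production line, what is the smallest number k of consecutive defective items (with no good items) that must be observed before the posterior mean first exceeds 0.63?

After k defective items and 0 good items the posterior is Beta(6+k, 12), with mean (6+k)/(6+12+k).
Set (6+k)/(18+k) > 0.63 and solve: k > (0.63·18 − 6)/(1 − 0.63) = 14.432.
The smallest integer exceeding 14.432 is 15, and checking k=15: (21)/(33) = 0.6364 > 0.63.

k = 15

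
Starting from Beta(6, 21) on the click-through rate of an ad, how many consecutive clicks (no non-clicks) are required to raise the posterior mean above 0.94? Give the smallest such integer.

After k clicks and 0 non-clicks the posterior is Beta(6+k, 21), with mean (6+k)/(6+21+k).
Set (6+k)/(27+k) > 0.94 and solve: k > (0.94·27 − 6)/(1 − 0.94) = 323.000.
The smallest integer exceeding 323.000 is 324.

k = 324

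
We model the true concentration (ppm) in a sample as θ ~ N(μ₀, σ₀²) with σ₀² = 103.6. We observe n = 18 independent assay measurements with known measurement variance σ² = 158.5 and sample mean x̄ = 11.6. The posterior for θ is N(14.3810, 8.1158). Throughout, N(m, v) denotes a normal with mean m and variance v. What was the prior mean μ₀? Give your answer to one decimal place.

The posterior mean is a precision-weighted average: μ_n = (τ₀μ₀ + τ_data·x̄)/(τ₀+τ_data), with τ₀=1/σ₀² and τ_data=n/σ².
Here τ₀ = 1/103.6 = 0.009653 and τ_data = 18/158.5 = 0.113565, so τ_n = 0.123218.
Rearranging for μ₀: μ₀ = (μ_n·τ_n − τ_data·x̄)/τ₀ = (14.3810·0.123218 − 0.113565·11.6) / 0.009653 = 0.454644/0.009653 ≈ 47.1.

μ₀ = 47.1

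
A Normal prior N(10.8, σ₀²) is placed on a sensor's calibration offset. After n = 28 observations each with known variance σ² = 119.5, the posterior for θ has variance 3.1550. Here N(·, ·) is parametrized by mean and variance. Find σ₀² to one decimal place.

For the Normal–Normal model with known σ², precisions add: τ_n = τ₀ + n/σ².
So 1/σ₀² = 1/3.1550 − 28/119.5 = 0.316957 − 0.234310 = 0.082647.
Hence σ₀² = 1/0.082647 ≈ 12.1.

σ₀² = 12.1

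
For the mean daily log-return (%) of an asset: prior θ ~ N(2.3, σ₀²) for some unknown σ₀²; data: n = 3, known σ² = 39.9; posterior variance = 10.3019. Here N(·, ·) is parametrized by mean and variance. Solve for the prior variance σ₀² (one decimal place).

Posterior precision equals prior precision plus data precision: 1/σ_n² = 1/σ₀² + n/σ².
So 1/σ₀² = 1/10.3019 − 3/39.9 = 0.097069 − 0.075188 = 0.021881.
Hence σ₀² = 1/0.021881 ≈ 45.7.

σ₀² = 45.7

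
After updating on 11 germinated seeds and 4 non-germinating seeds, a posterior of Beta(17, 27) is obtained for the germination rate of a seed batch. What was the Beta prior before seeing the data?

Beta(6, 23)

Under Beta–binomial conjugacy the posterior parameters are (α+s, β+f).
Subtract the data counts: 17−11=6, 27−4=23.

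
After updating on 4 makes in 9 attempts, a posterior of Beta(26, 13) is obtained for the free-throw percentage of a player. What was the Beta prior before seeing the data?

A Beta(a, b) prior with s successes and f failures in binomial data gives a Beta(a+s, b+f) posterior.
Subtract the data counts: 26−4=22, 13−5=8.

Beta(22, 8)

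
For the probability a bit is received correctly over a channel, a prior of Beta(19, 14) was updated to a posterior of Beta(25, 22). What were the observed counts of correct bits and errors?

Beta is conjugate to the binomial likelihood: posterior = Beta(α+s, β+f).
So s = 25 − 19 = 6 and f = 22 − 14 = 8.

6 correct bits and 8 errors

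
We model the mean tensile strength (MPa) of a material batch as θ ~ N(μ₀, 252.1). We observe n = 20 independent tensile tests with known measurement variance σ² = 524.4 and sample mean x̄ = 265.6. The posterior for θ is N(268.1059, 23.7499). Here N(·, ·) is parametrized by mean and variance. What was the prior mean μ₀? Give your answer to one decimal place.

With known observation variance, the Normal–Normal posterior has precision τ_n = τ₀ + n/σ² and mean μ_n = (τ₀μ₀ + (n/σ²)x̄)/τ_n.
Here τ₀ = 1/252.1 = 0.003967 and τ_data = 20/524.4 = 0.038139, so τ_n = 0.042106.
Rearranging for μ₀: μ₀ = (μ_n·τ_n − τ_data·x̄)/τ₀ = (268.1059·0.042106 − 0.038139·265.6) / 0.003967 = 1.159149/0.003967 ≈ 292.2.

μ₀ = 292.2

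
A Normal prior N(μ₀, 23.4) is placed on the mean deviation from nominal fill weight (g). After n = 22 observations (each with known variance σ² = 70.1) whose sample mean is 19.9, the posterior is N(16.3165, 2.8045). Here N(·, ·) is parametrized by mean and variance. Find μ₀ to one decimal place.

μ₀ = -10.0

With known observation variance, the Normal–Normal posterior has precision τ_n = τ₀ + n/σ² and mean μ_n = (τ₀μ₀ + (n/σ²)x̄)/τ_n.
Here τ₀ = 1/23.4 = 0.042735 and τ_data = 22/70.1 = 0.313837, so τ_n = 0.356572.
Rearranging for μ₀: μ₀ = (μ_n·τ_n − τ_data·x̄)/τ₀ = (16.3165·0.356572 − 0.313837·19.9) / 0.042735 = -0.427349/0.042735 ≈ -10.0.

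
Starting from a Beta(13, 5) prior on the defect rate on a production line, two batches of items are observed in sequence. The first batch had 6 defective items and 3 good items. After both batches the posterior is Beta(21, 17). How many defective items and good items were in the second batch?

Because Beta–binomial updating is additive in the counts, the combined data contributed (α_post−α_prior, β_post−β_prior) successes and failures.
Total across both batches: 21−13=8 defective items, 17−5=12 good items.
Subtract the first batch: 8−6=2 defective items and 12−3=9 good items.

2 defective items and 9 good items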